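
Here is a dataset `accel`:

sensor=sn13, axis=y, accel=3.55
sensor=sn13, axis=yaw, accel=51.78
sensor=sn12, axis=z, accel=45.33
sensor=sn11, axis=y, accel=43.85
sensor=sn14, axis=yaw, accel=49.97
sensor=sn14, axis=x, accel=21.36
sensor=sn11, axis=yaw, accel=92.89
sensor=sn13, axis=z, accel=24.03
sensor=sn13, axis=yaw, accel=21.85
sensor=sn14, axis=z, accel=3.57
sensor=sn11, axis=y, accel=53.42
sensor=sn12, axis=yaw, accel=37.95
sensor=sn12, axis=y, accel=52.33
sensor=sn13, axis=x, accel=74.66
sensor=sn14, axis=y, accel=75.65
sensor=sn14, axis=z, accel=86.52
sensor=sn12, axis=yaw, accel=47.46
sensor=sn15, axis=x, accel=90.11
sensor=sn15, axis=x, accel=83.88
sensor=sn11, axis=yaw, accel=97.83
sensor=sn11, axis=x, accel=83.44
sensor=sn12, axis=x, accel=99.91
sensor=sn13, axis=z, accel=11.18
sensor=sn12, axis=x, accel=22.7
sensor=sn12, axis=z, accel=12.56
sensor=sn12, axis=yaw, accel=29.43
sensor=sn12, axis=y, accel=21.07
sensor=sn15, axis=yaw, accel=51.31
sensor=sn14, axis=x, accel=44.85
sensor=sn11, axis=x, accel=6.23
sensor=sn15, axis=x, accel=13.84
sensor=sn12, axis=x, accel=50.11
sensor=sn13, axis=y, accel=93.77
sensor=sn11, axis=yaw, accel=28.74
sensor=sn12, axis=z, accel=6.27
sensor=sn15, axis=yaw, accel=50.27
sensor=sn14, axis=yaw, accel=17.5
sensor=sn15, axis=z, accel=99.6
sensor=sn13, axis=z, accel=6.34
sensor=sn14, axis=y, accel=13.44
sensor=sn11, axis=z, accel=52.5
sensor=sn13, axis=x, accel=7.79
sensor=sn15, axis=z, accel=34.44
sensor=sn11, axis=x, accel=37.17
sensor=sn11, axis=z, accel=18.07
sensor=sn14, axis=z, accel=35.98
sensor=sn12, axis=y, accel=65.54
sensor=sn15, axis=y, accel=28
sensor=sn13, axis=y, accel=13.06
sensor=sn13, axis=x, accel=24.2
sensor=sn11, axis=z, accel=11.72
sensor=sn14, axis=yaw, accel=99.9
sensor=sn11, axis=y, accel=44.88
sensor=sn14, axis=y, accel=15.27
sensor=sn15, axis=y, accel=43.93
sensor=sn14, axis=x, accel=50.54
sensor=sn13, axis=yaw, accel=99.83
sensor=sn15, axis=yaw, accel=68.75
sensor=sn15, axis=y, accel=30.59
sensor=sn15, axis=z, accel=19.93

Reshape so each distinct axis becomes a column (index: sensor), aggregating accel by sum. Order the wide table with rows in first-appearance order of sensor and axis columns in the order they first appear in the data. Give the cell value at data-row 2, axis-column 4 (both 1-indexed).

With rows in first-appearance order of sensor, row 2 is sensor=sn12. axis columns in first-appearance order: y, yaw, z, x; column 4 is x.
Long rows with sensor=sn12, axis=x: 99.91 + 22.7 + 50.11 = 172.72.

172.72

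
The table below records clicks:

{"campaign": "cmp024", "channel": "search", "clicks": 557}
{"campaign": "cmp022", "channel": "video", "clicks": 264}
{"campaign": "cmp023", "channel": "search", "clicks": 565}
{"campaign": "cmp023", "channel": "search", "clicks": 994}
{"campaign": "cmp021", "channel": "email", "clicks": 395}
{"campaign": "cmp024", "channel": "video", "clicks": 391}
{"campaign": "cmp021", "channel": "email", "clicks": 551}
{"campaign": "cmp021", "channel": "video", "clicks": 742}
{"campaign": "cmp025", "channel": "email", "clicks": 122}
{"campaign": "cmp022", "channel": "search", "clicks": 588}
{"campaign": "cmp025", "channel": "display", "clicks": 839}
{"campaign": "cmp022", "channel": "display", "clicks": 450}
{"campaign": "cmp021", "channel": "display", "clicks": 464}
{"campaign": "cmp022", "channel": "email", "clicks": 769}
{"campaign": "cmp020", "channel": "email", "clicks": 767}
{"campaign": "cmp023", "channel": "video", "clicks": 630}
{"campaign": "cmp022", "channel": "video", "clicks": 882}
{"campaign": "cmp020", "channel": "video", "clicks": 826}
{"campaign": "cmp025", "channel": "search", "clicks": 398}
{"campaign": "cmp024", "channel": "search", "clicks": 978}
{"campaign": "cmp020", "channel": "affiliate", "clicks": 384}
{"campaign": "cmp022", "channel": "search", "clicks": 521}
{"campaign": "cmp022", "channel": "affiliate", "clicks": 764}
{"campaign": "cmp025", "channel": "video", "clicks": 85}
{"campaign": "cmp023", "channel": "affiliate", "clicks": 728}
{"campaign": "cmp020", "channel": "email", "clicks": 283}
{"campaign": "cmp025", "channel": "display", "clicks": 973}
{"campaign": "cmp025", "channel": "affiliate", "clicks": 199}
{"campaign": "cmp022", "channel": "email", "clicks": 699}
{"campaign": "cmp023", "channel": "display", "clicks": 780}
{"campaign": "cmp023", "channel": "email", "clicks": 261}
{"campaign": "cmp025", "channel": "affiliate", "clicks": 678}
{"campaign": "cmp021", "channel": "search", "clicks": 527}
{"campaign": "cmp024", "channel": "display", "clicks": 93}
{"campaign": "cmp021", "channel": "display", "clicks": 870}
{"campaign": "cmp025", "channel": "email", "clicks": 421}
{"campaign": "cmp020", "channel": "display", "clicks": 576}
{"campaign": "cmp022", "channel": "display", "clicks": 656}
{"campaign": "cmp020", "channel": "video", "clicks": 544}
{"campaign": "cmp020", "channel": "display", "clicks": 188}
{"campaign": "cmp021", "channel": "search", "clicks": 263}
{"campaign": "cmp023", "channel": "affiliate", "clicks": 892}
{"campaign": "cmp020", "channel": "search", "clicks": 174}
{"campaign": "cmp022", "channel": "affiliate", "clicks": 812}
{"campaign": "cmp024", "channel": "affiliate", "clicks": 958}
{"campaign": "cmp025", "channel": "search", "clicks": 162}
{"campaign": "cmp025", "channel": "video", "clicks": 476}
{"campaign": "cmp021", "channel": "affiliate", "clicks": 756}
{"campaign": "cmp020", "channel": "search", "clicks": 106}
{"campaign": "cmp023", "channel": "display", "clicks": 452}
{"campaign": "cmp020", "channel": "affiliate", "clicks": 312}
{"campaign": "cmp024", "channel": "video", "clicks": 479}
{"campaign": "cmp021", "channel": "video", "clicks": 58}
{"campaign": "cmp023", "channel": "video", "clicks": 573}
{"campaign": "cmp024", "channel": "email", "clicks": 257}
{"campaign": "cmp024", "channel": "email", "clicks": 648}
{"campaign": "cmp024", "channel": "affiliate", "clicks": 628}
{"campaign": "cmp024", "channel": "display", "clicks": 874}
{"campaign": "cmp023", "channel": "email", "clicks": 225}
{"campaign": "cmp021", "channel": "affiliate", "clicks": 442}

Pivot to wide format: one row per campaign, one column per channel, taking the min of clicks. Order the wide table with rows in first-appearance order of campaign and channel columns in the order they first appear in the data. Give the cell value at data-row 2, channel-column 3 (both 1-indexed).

699

With rows in first-appearance order of campaign, row 2 is campaign=cmp022. channel columns in first-appearance order: search, video, email, display, affiliate; column 3 is email.
Long rows with campaign=cmp022, channel=email: min(769, 699) = 699.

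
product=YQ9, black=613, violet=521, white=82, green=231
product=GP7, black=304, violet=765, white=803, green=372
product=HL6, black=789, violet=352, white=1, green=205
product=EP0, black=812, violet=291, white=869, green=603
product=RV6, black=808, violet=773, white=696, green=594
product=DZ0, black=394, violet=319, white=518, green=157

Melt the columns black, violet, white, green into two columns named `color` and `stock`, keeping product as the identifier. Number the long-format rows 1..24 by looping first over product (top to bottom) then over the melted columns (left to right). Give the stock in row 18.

773

24 rows total (6 × 4). Row 18: index ⌊(18-1)/4⌋ = 4 into product → RV6; (18-1) mod 4 = 1 into the melted columns → violet.
So row 18 is (RV6, violet, 773); stock = 773.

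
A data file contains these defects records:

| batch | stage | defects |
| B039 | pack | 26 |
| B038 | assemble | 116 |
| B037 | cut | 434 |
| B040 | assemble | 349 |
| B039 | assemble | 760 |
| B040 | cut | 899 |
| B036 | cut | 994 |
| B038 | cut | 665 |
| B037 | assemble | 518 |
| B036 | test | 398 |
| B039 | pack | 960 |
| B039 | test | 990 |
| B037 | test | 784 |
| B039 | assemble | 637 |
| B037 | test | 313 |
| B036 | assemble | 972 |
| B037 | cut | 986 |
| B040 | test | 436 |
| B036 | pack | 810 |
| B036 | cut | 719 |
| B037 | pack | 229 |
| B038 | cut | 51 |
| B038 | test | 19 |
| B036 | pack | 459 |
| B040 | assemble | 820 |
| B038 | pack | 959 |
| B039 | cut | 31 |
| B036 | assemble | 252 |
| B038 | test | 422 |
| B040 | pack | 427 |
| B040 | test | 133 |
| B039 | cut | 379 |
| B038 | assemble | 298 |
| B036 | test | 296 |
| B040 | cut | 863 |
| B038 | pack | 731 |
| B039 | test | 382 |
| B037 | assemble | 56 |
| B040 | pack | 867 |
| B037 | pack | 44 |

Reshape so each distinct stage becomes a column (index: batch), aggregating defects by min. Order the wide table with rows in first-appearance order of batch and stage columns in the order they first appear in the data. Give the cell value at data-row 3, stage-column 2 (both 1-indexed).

With rows in first-appearance order of batch, row 3 is batch=B037. stage columns in first-appearance order: pack, assemble, cut, test; column 2 is assemble.
Long rows with batch=B037, stage=assemble: min(518, 56) = 56.

56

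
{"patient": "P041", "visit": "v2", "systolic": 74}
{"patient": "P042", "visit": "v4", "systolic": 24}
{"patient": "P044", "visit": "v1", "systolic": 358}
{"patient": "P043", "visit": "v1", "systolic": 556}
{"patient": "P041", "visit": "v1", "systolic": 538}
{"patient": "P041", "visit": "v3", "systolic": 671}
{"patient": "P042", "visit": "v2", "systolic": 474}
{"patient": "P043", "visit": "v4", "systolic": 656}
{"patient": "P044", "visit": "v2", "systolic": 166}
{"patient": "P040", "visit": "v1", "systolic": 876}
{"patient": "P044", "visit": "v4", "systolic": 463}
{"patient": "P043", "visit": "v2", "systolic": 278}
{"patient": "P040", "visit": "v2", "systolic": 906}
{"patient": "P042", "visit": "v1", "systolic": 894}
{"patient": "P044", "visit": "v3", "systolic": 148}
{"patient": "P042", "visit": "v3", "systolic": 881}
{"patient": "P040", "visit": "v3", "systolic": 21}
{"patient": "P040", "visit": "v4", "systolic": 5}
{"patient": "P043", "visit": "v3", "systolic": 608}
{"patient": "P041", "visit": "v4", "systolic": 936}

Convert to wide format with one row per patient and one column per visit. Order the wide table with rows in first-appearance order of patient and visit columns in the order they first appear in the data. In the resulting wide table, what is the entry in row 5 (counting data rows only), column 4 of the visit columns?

With rows in first-appearance order of patient, row 5 is patient=P040. visit columns in first-appearance order: v2, v4, v1, v3; column 4 is v3.
Long rows with patient=P040, visit=v3: systolic = 21.

21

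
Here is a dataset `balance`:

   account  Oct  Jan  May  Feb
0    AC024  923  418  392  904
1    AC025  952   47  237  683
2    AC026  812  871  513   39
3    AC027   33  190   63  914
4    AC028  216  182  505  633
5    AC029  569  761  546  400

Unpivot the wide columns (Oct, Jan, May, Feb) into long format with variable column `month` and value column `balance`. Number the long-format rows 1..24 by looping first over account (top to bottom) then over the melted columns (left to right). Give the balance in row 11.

24 rows total (6 × 4). Row 11: index ⌊(11-1)/4⌋ = 2 into account → AC026; (11-1) mod 4 = 2 into the melted columns → May.
So row 11 is (AC026, May, 513); balance = 513.

513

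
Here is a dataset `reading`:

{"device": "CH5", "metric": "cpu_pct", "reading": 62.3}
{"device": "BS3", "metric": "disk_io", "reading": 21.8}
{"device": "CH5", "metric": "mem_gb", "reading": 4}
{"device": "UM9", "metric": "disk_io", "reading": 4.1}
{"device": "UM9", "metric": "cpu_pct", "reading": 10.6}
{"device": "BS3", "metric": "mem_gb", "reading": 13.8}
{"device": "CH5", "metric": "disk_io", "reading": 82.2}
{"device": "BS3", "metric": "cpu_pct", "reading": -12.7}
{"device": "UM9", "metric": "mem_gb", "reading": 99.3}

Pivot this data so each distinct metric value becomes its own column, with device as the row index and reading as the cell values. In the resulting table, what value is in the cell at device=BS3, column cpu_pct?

-12.7

Wide layout: rows indexed by device, columns are the 3 distinct metric values (cpu_pct, disk_io, mem_gb).
Cell (device=BS3, metric=cpu_pct) draws from the long row where device=BS3 and metric=cpu_pct, which has reading=-12.7.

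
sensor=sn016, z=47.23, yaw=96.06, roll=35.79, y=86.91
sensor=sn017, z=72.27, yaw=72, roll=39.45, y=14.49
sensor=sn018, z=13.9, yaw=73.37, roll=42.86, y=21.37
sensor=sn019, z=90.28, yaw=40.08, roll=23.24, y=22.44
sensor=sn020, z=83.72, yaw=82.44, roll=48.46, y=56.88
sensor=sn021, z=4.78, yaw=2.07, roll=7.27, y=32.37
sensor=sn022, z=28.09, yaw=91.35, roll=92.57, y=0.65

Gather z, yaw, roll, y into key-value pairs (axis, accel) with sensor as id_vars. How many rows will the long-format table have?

28

7 sensor values × 4 melted columns = 28 rows.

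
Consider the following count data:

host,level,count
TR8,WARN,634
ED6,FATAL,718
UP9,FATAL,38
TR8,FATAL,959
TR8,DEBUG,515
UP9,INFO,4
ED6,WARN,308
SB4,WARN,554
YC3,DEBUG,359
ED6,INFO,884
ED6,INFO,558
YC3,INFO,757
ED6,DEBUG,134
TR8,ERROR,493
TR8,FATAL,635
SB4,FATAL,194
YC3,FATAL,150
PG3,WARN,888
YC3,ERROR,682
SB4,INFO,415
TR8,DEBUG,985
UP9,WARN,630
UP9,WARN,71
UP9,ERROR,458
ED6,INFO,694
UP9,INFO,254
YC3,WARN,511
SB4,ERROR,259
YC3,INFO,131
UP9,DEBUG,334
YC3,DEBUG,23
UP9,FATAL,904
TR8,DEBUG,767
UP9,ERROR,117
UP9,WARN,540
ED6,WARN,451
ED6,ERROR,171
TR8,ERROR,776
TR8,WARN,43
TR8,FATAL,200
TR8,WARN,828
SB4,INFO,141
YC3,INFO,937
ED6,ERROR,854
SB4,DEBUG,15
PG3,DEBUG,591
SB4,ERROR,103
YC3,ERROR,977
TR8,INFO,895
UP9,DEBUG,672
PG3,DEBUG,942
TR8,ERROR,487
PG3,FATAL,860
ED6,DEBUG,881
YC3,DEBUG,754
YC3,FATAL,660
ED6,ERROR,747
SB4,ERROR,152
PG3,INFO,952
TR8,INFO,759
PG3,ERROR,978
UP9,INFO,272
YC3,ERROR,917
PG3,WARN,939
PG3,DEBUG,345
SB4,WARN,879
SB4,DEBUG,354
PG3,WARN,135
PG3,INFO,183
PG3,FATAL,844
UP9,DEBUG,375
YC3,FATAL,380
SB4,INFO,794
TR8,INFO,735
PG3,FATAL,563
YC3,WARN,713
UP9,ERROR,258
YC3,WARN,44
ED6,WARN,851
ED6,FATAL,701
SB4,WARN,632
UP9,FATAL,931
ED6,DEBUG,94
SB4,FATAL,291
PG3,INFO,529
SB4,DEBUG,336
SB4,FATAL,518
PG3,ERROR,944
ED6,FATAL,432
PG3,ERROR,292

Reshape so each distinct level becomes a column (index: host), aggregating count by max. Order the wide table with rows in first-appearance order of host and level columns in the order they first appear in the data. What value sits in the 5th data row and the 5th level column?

977

With rows in first-appearance order of host, row 5 is host=YC3. level columns in first-appearance order: WARN, FATAL, DEBUG, INFO, ERROR; column 5 is ERROR.
Long rows with host=YC3, level=ERROR: max(682, 977, 917) = 977.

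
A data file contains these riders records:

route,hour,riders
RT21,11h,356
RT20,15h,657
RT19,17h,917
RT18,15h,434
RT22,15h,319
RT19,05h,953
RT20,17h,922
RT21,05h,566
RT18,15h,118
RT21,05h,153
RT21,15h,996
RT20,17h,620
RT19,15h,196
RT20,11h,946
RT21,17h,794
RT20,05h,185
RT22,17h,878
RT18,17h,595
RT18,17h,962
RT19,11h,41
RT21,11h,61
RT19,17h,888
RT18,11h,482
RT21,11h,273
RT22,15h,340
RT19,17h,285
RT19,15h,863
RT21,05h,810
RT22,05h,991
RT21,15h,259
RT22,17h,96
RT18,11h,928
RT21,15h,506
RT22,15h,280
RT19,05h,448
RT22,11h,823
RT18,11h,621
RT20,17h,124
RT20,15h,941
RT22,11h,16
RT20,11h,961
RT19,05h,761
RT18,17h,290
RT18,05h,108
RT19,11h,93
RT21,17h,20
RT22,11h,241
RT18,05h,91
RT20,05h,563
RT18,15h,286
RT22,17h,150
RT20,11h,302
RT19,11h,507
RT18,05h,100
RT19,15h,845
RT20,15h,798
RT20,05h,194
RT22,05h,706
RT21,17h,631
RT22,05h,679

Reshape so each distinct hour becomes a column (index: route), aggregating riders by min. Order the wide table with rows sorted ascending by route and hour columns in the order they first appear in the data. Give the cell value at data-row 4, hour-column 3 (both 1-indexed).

20

With rows sorted ascending by route, row 4 is route=RT21. hour columns in first-appearance order: 11h, 15h, 17h, 05h; column 3 is 17h.
Long rows with route=RT21, hour=17h: min(794, 20, 631) = 20.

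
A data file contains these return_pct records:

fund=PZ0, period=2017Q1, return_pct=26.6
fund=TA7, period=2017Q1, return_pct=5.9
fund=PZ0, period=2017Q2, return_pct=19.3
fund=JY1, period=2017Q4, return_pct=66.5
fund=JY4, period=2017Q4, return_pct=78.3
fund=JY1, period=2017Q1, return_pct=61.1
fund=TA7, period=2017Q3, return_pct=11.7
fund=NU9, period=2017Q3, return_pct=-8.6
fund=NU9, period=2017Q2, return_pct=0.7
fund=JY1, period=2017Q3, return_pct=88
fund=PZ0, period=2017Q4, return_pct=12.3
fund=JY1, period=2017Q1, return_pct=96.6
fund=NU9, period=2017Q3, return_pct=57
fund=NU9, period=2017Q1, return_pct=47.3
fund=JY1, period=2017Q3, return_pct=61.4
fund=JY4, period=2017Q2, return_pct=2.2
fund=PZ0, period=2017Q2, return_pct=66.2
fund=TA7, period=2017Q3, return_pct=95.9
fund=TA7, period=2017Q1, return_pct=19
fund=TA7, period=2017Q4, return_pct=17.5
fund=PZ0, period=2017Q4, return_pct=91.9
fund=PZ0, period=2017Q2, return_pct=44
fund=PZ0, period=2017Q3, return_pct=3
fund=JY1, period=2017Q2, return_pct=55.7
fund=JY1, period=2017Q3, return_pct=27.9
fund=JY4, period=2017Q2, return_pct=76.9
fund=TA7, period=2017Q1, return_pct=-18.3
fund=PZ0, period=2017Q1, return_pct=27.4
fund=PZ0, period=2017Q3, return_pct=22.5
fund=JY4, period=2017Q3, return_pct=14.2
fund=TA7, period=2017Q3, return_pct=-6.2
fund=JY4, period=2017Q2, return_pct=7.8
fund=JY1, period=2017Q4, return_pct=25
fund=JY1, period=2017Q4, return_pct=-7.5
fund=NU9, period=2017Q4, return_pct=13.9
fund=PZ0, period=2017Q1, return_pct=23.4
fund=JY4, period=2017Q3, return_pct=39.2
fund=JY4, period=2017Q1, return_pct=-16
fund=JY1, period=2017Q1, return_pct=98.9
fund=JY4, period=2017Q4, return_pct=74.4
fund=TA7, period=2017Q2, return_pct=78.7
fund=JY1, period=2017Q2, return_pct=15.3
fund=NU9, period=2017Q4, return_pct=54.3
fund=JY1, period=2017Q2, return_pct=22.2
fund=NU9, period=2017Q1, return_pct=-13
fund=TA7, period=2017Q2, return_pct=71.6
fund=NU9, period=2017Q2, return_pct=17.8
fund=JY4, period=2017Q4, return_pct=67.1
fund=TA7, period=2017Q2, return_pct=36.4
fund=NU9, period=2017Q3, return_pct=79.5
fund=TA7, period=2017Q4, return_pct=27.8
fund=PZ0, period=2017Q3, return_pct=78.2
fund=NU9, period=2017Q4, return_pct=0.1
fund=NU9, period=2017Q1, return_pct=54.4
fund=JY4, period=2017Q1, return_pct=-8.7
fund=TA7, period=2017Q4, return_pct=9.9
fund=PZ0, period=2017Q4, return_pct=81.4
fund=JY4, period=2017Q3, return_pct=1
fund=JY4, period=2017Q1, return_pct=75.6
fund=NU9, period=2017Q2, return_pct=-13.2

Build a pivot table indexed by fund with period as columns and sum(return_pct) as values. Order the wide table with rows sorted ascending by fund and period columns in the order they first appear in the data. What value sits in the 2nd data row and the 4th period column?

With rows sorted ascending by fund, row 2 is fund=JY4. period columns in first-appearance order: 2017Q1, 2017Q2, 2017Q4, 2017Q3; column 4 is 2017Q3.
Long rows with fund=JY4, period=2017Q3: 14.2 + 39.2 + 1 = 54.4.

54.4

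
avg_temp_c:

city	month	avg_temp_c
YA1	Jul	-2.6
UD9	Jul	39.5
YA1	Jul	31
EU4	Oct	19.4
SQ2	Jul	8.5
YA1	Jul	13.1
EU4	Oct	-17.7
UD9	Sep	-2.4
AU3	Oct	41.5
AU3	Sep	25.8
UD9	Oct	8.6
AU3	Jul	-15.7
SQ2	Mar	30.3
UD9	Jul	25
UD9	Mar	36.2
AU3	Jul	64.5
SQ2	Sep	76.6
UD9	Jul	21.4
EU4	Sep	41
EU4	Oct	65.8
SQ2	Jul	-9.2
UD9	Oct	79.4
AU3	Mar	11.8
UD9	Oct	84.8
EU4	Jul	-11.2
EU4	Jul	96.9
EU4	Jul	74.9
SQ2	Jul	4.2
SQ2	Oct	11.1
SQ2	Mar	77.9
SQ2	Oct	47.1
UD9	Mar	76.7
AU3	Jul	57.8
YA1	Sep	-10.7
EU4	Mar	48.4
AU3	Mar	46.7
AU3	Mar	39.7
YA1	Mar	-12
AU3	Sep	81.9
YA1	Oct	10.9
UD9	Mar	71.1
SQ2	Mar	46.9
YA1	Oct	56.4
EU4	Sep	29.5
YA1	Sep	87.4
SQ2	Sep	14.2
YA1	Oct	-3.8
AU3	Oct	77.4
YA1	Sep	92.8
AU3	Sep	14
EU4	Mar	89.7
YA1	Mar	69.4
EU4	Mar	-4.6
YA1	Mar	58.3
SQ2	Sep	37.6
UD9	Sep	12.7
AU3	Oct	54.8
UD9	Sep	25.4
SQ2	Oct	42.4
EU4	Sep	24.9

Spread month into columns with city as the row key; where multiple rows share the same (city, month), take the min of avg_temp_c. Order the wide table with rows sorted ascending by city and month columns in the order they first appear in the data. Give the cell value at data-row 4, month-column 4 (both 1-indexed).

36.2

With rows sorted ascending by city, row 4 is city=UD9. month columns in first-appearance order: Jul, Oct, Sep, Mar; column 4 is Mar.
Long rows with city=UD9, month=Mar: min(36.2, 76.7, 71.1) = 36.2.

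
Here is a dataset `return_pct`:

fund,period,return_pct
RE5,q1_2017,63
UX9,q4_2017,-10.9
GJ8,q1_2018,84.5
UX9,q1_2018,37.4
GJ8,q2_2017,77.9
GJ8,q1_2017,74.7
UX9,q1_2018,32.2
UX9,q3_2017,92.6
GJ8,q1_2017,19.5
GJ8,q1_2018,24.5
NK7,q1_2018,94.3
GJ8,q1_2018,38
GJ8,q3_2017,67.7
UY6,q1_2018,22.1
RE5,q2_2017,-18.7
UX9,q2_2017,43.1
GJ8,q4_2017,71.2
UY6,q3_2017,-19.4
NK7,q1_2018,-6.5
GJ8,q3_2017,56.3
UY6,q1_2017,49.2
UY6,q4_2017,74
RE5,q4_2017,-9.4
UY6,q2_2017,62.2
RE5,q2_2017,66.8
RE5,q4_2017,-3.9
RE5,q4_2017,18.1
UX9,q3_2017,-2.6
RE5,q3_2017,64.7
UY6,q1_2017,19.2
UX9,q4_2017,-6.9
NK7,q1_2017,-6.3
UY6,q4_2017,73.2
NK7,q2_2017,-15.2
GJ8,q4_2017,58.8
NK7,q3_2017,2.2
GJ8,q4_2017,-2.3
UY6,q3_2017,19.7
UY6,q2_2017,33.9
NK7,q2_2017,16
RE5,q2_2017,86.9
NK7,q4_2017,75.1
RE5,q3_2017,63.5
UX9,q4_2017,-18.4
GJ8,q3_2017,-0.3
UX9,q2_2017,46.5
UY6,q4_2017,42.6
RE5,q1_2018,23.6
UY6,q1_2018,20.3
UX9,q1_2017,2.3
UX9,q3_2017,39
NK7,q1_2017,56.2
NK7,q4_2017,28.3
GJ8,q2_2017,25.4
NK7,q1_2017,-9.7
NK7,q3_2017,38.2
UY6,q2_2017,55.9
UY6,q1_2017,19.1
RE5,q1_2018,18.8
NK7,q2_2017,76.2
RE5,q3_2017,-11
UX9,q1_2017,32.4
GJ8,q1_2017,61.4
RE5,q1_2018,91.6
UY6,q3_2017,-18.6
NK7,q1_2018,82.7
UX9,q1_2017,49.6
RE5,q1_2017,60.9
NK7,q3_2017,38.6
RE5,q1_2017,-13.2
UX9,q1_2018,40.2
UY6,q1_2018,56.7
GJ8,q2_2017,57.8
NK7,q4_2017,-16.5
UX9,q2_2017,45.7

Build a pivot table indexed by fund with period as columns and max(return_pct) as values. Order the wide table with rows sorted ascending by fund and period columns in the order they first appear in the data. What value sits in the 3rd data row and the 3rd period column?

With rows sorted ascending by fund, row 3 is fund=RE5. period columns in first-appearance order: q1_2017, q4_2017, q1_2018, q2_2017, q3_2017; column 3 is q1_2018.
Long rows with fund=RE5, period=q1_2018: max(23.6, 18.8, 91.6) = 91.6.

91.6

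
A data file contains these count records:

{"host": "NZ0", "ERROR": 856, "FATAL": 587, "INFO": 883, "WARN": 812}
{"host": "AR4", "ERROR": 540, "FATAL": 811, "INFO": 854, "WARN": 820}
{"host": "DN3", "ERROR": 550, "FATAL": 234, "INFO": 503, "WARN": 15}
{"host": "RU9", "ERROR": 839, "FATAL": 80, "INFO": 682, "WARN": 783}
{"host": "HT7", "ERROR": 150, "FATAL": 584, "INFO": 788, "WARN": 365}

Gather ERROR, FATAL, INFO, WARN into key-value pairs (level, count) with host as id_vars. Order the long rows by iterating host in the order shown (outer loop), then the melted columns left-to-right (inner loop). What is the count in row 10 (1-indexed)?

20 rows total (5 × 4). Row 10: index ⌊(10-1)/4⌋ = 2 into host → DN3; (10-1) mod 4 = 1 into the melted columns → FATAL.
So row 10 is (DN3, FATAL, 234); count = 234.

234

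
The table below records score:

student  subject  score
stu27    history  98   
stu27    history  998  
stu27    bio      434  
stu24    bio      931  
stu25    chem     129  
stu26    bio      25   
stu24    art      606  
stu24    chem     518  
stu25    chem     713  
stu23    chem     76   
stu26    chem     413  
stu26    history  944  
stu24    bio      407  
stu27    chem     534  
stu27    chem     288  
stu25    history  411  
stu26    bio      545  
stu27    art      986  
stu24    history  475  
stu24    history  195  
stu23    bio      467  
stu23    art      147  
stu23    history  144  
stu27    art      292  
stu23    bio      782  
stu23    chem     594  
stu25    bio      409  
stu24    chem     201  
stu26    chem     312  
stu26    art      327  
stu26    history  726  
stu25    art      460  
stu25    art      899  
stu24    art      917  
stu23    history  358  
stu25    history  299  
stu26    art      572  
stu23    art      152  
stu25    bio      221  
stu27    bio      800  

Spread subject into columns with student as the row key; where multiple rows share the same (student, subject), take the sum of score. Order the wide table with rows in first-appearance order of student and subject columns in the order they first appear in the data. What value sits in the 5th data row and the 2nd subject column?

1249

With rows in first-appearance order of student, row 5 is student=stu23. subject columns in first-appearance order: history, bio, chem, art; column 2 is bio.
Long rows with student=stu23, subject=bio: 467 + 782 = 1249.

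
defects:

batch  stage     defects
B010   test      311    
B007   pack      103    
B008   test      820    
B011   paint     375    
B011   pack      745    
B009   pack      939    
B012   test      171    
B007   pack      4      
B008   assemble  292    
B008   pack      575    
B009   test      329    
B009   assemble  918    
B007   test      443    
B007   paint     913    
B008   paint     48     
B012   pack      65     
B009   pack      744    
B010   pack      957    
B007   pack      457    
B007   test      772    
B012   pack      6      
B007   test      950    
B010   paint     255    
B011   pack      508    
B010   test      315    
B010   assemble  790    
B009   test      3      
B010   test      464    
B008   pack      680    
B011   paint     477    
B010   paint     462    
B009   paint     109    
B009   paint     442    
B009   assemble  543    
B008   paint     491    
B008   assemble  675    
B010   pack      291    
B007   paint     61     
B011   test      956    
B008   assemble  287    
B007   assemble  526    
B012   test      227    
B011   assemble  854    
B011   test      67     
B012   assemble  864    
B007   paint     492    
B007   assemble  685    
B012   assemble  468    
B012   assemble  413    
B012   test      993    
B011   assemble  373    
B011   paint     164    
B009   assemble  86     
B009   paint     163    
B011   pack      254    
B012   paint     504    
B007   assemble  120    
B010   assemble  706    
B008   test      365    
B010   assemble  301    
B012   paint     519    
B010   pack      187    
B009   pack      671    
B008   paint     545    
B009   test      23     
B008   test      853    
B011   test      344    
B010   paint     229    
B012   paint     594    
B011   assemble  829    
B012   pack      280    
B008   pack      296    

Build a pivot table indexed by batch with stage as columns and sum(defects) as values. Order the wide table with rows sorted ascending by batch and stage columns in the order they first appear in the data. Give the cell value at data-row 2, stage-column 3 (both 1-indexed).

With rows sorted ascending by batch, row 2 is batch=B008. stage columns in first-appearance order: test, pack, paint, assemble; column 3 is paint.
Long rows with batch=B008, stage=paint: 48 + 491 + 545 = 1084.

1084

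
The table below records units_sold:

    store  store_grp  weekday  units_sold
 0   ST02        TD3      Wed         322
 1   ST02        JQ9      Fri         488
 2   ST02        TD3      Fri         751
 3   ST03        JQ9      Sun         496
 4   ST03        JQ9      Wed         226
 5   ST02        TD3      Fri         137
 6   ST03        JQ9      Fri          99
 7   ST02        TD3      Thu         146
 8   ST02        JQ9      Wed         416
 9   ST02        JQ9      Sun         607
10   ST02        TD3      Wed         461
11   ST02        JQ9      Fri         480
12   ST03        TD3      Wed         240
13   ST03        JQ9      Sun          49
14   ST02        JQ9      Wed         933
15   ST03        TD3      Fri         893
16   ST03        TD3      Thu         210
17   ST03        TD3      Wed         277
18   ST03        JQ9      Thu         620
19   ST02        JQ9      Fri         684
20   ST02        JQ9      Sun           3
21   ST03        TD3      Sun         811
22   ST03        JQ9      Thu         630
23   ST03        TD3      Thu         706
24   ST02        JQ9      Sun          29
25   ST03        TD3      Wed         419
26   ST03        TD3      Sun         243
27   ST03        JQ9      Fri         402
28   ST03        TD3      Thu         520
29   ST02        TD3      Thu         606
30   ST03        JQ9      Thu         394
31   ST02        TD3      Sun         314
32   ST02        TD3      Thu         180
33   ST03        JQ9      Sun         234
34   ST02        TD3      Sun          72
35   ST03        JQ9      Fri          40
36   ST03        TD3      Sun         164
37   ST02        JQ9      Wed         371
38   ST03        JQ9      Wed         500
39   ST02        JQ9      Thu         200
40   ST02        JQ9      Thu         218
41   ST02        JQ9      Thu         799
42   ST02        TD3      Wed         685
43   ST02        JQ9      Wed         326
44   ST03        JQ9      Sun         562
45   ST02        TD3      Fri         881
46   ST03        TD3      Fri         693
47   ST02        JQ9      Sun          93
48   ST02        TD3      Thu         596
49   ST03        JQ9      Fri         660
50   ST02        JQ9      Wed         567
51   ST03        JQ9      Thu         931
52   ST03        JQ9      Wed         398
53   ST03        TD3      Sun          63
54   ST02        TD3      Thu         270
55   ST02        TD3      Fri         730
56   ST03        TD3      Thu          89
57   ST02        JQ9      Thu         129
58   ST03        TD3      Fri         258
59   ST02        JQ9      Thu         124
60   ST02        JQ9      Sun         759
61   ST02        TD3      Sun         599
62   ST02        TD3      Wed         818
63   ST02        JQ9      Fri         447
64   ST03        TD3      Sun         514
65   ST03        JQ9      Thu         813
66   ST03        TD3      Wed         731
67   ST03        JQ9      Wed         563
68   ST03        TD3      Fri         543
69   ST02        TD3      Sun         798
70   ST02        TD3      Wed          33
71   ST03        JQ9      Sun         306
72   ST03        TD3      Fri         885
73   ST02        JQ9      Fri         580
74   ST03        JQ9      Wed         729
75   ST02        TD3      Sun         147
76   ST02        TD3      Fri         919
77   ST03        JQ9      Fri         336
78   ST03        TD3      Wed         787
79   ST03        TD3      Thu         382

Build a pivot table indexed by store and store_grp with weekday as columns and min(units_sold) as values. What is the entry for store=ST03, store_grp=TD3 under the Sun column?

Rows with store=ST03, store_grp=TD3 and weekday=Sun: units_sold values are 811, 243, 164, 63, 514.
min(811, 243, 164, 63, 514) = 63.

63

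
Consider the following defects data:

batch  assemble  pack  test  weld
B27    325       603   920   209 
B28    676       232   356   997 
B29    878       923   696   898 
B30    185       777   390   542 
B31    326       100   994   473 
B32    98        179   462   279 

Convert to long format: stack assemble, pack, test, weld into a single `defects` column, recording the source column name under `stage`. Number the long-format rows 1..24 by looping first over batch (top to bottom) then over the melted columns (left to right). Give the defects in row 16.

542

24 rows total (6 × 4). Row 16: index ⌊(16-1)/4⌋ = 3 into batch → B30; (16-1) mod 4 = 3 into the melted columns → weld.
So row 16 is (B30, weld, 542); defects = 542.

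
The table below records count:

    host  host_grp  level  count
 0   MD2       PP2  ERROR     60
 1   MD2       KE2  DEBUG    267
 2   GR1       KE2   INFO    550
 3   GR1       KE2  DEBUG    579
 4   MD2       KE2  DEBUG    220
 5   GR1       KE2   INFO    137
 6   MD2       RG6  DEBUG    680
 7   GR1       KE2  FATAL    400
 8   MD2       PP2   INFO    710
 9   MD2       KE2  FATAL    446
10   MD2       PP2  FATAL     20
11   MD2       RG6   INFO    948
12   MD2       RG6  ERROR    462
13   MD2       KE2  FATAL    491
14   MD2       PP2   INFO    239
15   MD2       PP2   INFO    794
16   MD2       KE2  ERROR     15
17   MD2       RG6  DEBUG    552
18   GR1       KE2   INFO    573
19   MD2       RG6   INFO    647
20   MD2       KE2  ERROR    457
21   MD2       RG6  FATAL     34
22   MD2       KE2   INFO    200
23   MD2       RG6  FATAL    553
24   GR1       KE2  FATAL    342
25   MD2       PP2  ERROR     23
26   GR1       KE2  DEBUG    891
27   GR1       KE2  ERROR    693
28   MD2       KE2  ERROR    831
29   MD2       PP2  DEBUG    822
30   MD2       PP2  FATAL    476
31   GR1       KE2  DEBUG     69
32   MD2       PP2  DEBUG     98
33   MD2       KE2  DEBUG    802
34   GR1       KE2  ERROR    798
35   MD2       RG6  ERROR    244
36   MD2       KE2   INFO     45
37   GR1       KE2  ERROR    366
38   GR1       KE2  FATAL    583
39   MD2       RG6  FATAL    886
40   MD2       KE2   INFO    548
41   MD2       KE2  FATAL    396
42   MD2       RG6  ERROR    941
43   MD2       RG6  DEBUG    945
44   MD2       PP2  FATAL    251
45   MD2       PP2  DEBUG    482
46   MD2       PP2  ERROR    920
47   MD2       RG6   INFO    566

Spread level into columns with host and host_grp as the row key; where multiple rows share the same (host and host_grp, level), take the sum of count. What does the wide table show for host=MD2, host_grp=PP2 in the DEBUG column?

Rows with host=MD2, host_grp=PP2 and level=DEBUG: count values are 822, 98, 482.
822 + 98 + 482 = 1402.

1402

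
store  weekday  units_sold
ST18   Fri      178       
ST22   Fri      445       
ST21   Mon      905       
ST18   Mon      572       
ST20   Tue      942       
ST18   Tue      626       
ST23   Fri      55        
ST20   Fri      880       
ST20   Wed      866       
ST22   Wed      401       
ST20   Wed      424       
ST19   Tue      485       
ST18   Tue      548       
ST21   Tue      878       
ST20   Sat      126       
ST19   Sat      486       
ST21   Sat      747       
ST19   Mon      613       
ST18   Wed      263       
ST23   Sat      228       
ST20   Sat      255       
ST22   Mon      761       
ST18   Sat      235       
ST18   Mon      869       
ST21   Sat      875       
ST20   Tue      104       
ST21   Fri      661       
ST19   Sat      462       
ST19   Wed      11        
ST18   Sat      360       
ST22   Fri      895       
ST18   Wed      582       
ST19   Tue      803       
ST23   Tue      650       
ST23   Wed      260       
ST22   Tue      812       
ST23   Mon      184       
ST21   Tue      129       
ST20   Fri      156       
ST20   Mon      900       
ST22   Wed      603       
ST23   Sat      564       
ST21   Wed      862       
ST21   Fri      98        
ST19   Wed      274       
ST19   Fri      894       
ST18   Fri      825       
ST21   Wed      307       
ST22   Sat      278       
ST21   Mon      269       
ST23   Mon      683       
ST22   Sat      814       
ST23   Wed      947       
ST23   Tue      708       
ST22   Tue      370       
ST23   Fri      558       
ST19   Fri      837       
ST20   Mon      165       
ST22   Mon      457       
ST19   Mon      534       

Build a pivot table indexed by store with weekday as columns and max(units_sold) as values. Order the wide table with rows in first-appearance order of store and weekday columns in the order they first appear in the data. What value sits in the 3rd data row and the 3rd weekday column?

878

With rows in first-appearance order of store, row 3 is store=ST21. weekday columns in first-appearance order: Fri, Mon, Tue, Wed, Sat; column 3 is Tue.
Long rows with store=ST21, weekday=Tue: max(878, 129) = 878.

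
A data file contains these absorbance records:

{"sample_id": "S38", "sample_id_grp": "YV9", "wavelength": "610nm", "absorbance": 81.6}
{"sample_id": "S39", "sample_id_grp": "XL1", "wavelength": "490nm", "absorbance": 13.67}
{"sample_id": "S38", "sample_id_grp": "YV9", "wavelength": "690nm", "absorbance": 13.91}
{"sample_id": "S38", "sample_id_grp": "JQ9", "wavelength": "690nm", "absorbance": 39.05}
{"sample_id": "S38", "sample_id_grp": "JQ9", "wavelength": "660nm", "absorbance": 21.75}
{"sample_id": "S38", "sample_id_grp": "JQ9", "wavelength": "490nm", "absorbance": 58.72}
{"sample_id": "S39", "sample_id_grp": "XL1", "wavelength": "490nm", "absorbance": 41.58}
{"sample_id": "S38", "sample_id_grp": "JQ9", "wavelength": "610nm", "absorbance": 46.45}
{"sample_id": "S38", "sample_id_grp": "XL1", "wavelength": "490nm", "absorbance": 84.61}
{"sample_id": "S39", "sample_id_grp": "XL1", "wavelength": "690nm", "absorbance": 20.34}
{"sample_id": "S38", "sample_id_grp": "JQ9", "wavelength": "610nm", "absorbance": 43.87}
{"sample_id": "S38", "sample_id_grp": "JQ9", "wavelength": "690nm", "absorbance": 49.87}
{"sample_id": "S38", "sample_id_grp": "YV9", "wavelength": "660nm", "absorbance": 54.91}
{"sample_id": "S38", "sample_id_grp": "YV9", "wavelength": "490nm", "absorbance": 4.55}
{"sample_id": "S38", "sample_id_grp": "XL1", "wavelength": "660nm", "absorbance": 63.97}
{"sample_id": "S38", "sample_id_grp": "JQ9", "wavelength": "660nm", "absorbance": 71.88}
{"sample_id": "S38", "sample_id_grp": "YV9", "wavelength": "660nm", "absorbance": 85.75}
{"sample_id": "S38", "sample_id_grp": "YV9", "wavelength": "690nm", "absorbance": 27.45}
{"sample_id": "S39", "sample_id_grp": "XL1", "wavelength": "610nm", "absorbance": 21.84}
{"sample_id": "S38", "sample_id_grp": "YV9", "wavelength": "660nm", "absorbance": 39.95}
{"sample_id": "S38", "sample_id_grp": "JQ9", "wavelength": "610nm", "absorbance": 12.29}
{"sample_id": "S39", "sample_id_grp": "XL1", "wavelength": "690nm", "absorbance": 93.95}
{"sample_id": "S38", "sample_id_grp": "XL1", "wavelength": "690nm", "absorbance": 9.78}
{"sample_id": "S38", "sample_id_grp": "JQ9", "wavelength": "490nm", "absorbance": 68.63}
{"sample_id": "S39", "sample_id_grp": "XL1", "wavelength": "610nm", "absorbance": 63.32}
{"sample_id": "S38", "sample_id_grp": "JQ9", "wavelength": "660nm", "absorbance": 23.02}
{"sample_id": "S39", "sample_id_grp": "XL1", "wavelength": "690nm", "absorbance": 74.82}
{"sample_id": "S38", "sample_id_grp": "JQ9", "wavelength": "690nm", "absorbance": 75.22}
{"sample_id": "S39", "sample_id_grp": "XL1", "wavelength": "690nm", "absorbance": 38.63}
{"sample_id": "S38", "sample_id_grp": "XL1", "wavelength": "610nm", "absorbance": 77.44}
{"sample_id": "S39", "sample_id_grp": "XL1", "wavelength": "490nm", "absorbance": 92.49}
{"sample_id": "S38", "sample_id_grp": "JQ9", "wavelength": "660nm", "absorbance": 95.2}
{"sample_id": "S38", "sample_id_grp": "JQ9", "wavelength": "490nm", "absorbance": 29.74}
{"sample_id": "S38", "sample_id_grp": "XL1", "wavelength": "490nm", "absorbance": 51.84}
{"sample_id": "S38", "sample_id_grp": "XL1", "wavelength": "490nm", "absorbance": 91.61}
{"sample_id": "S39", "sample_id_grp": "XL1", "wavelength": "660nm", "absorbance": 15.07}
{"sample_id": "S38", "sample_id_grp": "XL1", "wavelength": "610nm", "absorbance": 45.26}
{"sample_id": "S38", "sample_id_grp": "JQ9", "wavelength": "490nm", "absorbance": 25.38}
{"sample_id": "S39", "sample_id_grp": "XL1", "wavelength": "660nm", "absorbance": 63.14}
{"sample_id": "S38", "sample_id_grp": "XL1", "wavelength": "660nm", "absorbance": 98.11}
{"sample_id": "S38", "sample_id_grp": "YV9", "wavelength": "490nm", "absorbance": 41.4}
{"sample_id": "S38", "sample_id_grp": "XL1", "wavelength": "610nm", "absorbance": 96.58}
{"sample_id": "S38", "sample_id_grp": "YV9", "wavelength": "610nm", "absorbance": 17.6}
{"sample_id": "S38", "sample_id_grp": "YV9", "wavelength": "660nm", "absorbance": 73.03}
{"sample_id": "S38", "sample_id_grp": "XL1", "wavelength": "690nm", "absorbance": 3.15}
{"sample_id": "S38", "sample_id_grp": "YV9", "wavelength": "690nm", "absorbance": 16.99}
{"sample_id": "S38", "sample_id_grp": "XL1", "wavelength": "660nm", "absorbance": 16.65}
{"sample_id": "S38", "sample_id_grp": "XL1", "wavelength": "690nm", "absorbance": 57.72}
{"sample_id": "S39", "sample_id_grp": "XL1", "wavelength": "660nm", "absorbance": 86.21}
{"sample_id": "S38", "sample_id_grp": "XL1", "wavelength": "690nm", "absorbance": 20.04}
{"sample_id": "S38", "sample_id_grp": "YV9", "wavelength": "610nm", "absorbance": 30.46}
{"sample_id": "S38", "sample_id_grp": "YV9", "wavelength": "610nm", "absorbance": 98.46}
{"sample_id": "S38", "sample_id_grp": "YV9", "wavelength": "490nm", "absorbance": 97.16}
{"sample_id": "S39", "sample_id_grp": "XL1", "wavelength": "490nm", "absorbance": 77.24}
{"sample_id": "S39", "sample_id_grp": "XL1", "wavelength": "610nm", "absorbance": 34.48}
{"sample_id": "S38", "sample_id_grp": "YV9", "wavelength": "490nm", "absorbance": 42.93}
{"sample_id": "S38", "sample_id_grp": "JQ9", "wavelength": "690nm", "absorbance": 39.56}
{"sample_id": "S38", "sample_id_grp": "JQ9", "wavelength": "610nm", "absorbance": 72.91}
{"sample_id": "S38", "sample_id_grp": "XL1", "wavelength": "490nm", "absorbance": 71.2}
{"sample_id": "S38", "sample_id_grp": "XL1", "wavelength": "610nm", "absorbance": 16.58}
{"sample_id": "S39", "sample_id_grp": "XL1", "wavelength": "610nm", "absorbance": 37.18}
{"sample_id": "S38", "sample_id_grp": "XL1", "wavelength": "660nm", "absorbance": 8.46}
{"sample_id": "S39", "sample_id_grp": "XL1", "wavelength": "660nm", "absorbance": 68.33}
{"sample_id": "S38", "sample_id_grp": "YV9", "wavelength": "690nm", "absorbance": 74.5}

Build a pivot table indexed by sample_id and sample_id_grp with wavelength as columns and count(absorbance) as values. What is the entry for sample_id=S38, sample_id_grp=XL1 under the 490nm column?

4

Rows with sample_id=S38, sample_id_grp=XL1 and wavelength=490nm: absorbance values are 84.61, 51.84, 91.61, 71.2.
4 rows match — count = 4.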